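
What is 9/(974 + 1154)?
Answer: 9/2128 ≈ 0.0042293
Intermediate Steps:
9/(974 + 1154) = 9/2128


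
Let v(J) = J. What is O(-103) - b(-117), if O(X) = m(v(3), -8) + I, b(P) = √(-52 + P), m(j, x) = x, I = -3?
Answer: -11 - 13*I ≈ -11.0 - 13.0*I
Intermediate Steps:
O(X) = -11 (O(X) = -8 - 3 = -11)
O(-103) - b(-117) = -11 - √(-52 - 117) = -11 - √(-169) = -11 - 13*I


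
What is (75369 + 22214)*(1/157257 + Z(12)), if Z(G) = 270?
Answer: 4143314751953/157257 ≈ 2.6347e+7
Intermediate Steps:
(75369 + 22214)*(1/157257 + Z(12)) = (75369 + 22214)*(1/157257 + 270) = 97583*(1/157257 + 270) = 97583*(42459391/157257) = 4143314751953/157257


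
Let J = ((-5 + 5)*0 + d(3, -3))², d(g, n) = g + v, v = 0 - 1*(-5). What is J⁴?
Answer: 16777216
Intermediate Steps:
v = 5 (v = 0 + 5 = 5)
d(g, n) = 5 + g (d(g, n) = g + 5 = 5 + g)
J = 64 (J = ((-5 + 5)*0 + (5 + 3))² = (0*0 + 8)² = (0 + 8)² = 8² = 64)
J⁴ = 64⁴ = 16777216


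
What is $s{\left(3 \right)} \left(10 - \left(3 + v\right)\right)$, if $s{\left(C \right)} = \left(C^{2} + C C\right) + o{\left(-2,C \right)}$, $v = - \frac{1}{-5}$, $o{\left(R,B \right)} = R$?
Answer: $\frac{544}{5} \approx 108.8$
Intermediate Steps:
$v = \frac{1}{5}$ ($v = \left(-1\right) \left(- \frac{1}{5}\right) = \frac{1}{5} \approx 0.2$)
$s{\left(C \right)} = -2 + 2 C^{2}$ ($s{\left(C \right)} = \left(C^{2} + C C\right) - 2 = \left(C^{2} + C^{2}\right) - 2 = 2 C^{2} - 2 = -2 + 2 C^{2}$)
$s{\left(3 \right)} \left(10 - \left(3 + v\right)\right) = \left(-2 + 2 \cdot 3^{2}\right) \left(10 - \frac{16}{5}\right) = \left(-2 + 2 \cdot 9\right) \left(10 - \frac{16}{5}\right) = \left(-2 + 18\right) \left(10 - \frac{16}{5}\right) = 16 \cdot \frac{34}{5} = \frac{544}{5}$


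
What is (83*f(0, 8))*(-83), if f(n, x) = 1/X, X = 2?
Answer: -6889/2 ≈ -3444.5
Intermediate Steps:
f(n, x) = ½ (f(n, x) = 1/2 = ½)
(83*f(0, 8))*(-83) = (83*(½))*(-83) = (83/2)*(-83) = -6889/2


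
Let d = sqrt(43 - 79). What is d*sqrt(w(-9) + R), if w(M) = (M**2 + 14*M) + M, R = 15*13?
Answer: 6*I*sqrt(141) ≈ 71.246*I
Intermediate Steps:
R = 195
d = 6*I (d = sqrt(-36) = 6*I ≈ 6.0*I)
w(M) = M**2 + 15*M
d*sqrt(w(-9) + R) = (6*I)*sqrt(-9*(15 - 9) + 195) = (6*I)*sqrt(-9*6 + 195) = (6*I)*sqrt(-54 + 195) = (6*I)*sqrt(141) = 6*I*sqrt(141)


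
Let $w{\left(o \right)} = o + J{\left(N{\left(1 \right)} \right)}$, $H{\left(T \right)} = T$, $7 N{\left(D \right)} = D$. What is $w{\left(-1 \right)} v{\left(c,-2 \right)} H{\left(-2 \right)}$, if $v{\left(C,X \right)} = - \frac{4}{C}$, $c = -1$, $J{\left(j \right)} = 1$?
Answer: $0$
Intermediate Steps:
$N{\left(D \right)} = \frac{D}{7}$
$w{\left(o \right)} = 1 + o$ ($w{\left(o \right)} = o + 1 = 1 + o$)
$w{\left(-1 \right)} v{\left(c,-2 \right)} H{\left(-2 \right)} = \left(1 - 1\right) \left(- \frac{4}{-1}\right) \left(-2\right) = 0 \left(\left(-4\right) \left(-1\right)\right) \left(-2\right) = 0 \cdot 4 \left(-2\right) = 0 \left(-2\right) = 0$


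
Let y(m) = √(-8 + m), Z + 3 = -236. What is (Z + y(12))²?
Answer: 56169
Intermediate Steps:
Z = -239 (Z = -3 - 236 = -239)
(Z + y(12))² = (-239 + √(-8 + 12))² = (-239 + √4)² = (-239 + 2)² = (-237)² = 56169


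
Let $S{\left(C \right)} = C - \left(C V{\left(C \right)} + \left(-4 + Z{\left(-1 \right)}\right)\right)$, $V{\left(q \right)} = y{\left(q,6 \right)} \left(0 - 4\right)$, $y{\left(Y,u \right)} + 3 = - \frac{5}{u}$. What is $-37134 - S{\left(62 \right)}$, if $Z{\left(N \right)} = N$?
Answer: $- \frac{108751}{3} \approx -36250.0$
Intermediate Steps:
$y{\left(Y,u \right)} = -3 - \frac{5}{u}$
$V{\left(q \right)} = \frac{46}{3}$ ($V{\left(q \right)} = \left(-3 - \frac{5}{6}\right) \left(0 - 4\right) = \left(-3 - \frac{5}{6}\right) \left(-4\right) = \left(- \frac{23}{6}\right) \left(-4\right) = \frac{46}{3}$)
$S{\left(C \right)} = 5 - \frac{43 C}{3}$ ($S{\left(C \right)} = C - \left(C \frac{46}{3} - 5\right) = C - \left(\frac{46 C}{3} - 5\right) = C - \left(-5 + \frac{46 C}{3}\right) = 5 - \frac{43 C}{3}$)
$-37134 - S{\left(62 \right)} = -37134 - \left(5 - \frac{2666}{3}\right) = -37134 - - \frac{2651}{3} = -37134 + \frac{2651}{3} = - \frac{108751}{3}$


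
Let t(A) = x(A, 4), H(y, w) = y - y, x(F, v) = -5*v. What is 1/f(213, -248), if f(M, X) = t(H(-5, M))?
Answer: -1/20 ≈ -0.050000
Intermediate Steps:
H(y, w) = 0
t(A) = -20 (t(A) = -5*4 = -20)
f(M, X) = -20
1/f(213, -248) = 1/(-20) = -1/20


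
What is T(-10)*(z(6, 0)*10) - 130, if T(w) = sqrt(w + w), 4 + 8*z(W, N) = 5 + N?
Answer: -130 + 5*I*sqrt(5)/2 ≈ -130.0 + 5.5902*I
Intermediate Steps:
z(W, N) = 1/8 + N/8 (z(W, N) = -1/2 + (5 + N)/8 = -1/2 + (5/8 + N/8) = 1/8 + N/8)
T(w) = sqrt(2)*sqrt(w) (T(w) = sqrt(2*w) = sqrt(2)*sqrt(w))
T(-10)*(z(6, 0)*10) - 130 = (sqrt(2)*sqrt(-10))*((1/8 + (1/8)*0)*10) - 130 = (sqrt(2)*(I*sqrt(10)))*((1/8 + 0)*10) - 130 = (2*I*sqrt(5))*((1/8)*10) - 130 = (2*I*sqrt(5))*(5/4) - 130 = 5*I*sqrt(5)/2 - 130 = -130 + 5*I*sqrt(5)/2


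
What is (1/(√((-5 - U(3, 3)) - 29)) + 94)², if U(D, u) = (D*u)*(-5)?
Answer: (1034 + √11)²/121 ≈ 8892.8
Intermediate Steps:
U(D, u) = -5*D*u
(1/(√((-5 - U(3, 3)) - 29)) + 94)² = (1/(√((-5 - (-5)*3*3) - 29)) + 94)² = (1/(√((-5 - 1*(-45)) - 29)) + 94)² = (1/(√((-5 + 45) - 29)) + 94)² = (1/(√(40 - 29)) + 94)² = (1/(√11) + 94)² = (√11/11 + 94)² = (94 + √11/11)²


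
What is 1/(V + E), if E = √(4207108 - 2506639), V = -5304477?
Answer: -1768159/9379158181020 - √188941/9379158181020 ≈ -1.8857e-7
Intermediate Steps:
E = 3*√188941 (E = √1700469 = 3*√188941 ≈ 1304.0)
1/(V + E) = 1/(-5304477 + 3*√188941)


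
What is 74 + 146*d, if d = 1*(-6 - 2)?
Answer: -1094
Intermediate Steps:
d = -8 (d = 1*(-8) = -8)
74 + 146*d = 74 + 146*(-8) = 74 - 1168 = -1094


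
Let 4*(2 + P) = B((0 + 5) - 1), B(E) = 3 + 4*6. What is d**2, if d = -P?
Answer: 361/16 ≈ 22.563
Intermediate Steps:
B(E) = 27 (B(E) = 3 + 24 = 27)
P = 19/4 (P = -2 + (1/4)*27 = -2 + 27/4 = 19/4 ≈ 4.7500)
d = -19/4 (d = -1*19/4 = -19/4 ≈ -4.7500)
d**2 = (-19/4)**2 = 361/16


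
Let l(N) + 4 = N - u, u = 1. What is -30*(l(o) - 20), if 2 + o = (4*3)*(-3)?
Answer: 1890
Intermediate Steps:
o = -38 (o = -2 + (4*3)*(-3) = -2 + 12*(-3) = -2 - 36 = -38)
l(N) = -5 + N (l(N) = -4 + (N - 1*1) = -4 + (N - 1) = -4 + (-1 + N) = -5 + N)
-30*(l(o) - 20) = -30*((-5 - 38) - 20) = -30*(-43 - 20) = -30*(-63) = 1890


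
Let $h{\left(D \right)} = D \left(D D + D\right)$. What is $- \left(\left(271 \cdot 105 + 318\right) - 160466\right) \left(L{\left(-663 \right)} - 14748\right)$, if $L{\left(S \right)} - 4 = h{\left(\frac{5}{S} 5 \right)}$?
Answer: $- \frac{565872460165697474}{291434247} \approx -1.9417 \cdot 10^{9}$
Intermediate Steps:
$h{\left(D \right)} = D \left(D + D^{2}\right)$ ($h{\left(D \right)} = D \left(D^{2} + D\right) = D \left(D + D^{2}\right)$)
$L{\left(S \right)} = 4 + \frac{625 \left(1 + \frac{25}{S}\right)}{S^{2}}$ ($L{\left(S \right)} = 4 + \left(\frac{5}{S} 5\right)^{2} \left(1 + \frac{5}{S} 5\right) = 4 + \left(\frac{25}{S}\right)^{2} \left(1 + \frac{25}{S}\right) = 4 + \frac{625}{S^{2}} \left(1 + \frac{25}{S}\right) = 4 + \frac{625 \left(1 + \frac{25}{S}\right)}{S^{2}}$)
$- \left(\left(271 \cdot 105 + 318\right) - 160466\right) \left(L{\left(-663 \right)} - 14748\right) = - \left(\left(271 \cdot 105 + 318\right) - 160466\right) \left(\left(4 + \frac{625}{439569} + \frac{15625}{-291434247}\right) - 14748\right) = - \left(\left(28455 + 318\right) - 160466\right) \left(\left(4 + 625 \cdot \frac{1}{439569} + 15625 \left(- \frac{1}{291434247}\right)\right) - 14748\right) = - \left(28773 - 160466\right) \left(\left(4 + \frac{625}{439569} - \frac{15625}{291434247}\right) - 14748\right) = - \left(-131693\right) \left(\frac{1166135738}{291434247} - 14748\right) = - \frac{\left(-131693\right) \left(-4296906139018\right)}{291434247} = \left(-1\right) \frac{565872460165697474}{291434247} = - \frac{565872460165697474}{291434247}$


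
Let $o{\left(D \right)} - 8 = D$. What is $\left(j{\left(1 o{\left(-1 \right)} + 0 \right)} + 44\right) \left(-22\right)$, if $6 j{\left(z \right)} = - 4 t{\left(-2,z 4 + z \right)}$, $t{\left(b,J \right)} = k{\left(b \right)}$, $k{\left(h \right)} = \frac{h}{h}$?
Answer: $- \frac{2860}{3} \approx -953.33$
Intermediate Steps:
$k{\left(h \right)} = 1$
$t{\left(b,J \right)} = 1$
$o{\left(D \right)} = 8 + D$
$j{\left(z \right)} = - \frac{2}{3}$ ($j{\left(z \right)} = \frac{\left(-4\right) 1}{6} = \frac{1}{6} \left(-4\right) = - \frac{2}{3}$)
$\left(j{\left(1 o{\left(-1 \right)} + 0 \right)} + 44\right) \left(-22\right) = \left(- \frac{2}{3} + 44\right) \left(-22\right) = \frac{130}{3} \left(-22\right) = - \frac{2860}{3}$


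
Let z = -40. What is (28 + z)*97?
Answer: -1164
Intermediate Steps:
(28 + z)*97 = (28 - 40)*97 = -12*97 = -1164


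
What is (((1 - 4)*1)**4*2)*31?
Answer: 5022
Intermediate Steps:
(((1 - 4)*1)**4*2)*31 = ((-3*1)**4*2)*31 = ((-3)**4*2)*31 = (81*2)*31 = 162*31 = 5022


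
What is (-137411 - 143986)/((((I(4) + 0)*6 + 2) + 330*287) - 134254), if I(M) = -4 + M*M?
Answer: 281397/39470 ≈ 7.1294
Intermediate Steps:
I(M) = -4 + M²
(-137411 - 143986)/((((I(4) + 0)*6 + 2) + 330*287) - 134254) = (-137411 - 143986)/(((((-4 + 4²) + 0)*6 + 2) + 330*287) - 134254) = -281397/(((((-4 + 16) + 0)*6 + 2) + 94710) - 134254) = -281397/((((12 + 0)*6 + 2) + 94710) - 134254) = -281397/(((12*6 + 2) + 94710) - 134254) = -281397/(((72 + 2) + 94710) - 134254) = -281397/((74 + 94710) - 134254) = -281397/(94784 - 134254) = -281397/(-39470) = -281397*(-1/39470) = 281397/39470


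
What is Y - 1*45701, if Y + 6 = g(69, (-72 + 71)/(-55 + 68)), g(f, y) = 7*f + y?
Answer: -587913/13 ≈ -45224.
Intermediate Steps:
g(f, y) = y + 7*f
Y = 6200/13 (Y = -6 + ((-72 + 71)/(-55 + 68) + 7*69) = -6 + (-1/13 + 483) = -6 + 6278/13 = 6200/13 ≈ 476.92)
Y - 1*45701 = 6200/13 - 1*45701 = 6200/13 - 45701 = -587913/13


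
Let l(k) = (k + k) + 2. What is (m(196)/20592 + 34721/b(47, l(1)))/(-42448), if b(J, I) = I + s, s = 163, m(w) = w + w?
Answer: -89380037/18246612384 ≈ -0.0048984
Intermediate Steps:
m(w) = 2*w
l(k) = 2 + 2*k (l(k) = 2*k + 2 = 2 + 2*k)
b(J, I) = 163 + I (b(J, I) = I + 163 = 163 + I)
(m(196)/20592 + 34721/b(47, l(1)))/(-42448) = ((2*196)/20592 + 34721/(163 + (2 + 2*1)))/(-42448) = (392*(1/20592) + 34721/(163 + (2 + 2)))*(-1/42448) = (49/2574 + 34721/(163 + 4))*(-1/42448) = (49/2574 + 34721/167)*(-1/42448) = (89380037/429858)*(-1/42448) = -89380037/18246612384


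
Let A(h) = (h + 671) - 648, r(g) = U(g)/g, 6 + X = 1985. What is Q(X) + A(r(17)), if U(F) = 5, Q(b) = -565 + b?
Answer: 24434/17 ≈ 1437.3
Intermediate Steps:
X = 1979 (X = -6 + 1985 = 1979)
r(g) = 5/g
A(h) = 23 + h (A(h) = (671 + h) - 648 = 23 + h)
Q(X) + A(r(17)) = (-565 + 1979) + (23 + 5/17) = 1414 + (23 + 5*(1/17)) = 1414 + (23 + 5/17) = 1414 + 396/17 = 24434/17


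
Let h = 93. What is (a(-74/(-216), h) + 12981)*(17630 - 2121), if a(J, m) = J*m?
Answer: 7265392667/36 ≈ 2.0182e+8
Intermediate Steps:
(a(-74/(-216), h) + 12981)*(17630 - 2121) = (-74/(-216)*93 + 12981)*(17630 - 2121) = (-74*(-1/216)*93 + 12981)*15509 = ((37/108)*93 + 12981)*15509 = (1147/36 + 12981)*15509 = (468463/36)*15509 = 7265392667/36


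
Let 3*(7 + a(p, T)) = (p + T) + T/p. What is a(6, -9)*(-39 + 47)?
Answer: -68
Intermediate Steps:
a(p, T) = -7 + T/3 + p/3 + T/(3*p) (a(p, T) = -7 + ((p + T) + T/p)/3 = -7 + ((T + p) + T/p)/3 = -7 + (T + p + T/p)/3 = -7 + (T/3 + p/3 + T/(3*p)) = -7 + T/3 + p/3 + T/(3*p))
a(6, -9)*(-39 + 47) = ((⅓)*(-9 + 6*(-21 - 9 + 6))/6)*(-39 + 47) = ((⅓)*(⅙)*(-9 + 6*(-24)))*8 = ((⅓)*(⅙)*(-9 - 144))*8 = ((⅓)*(⅙)*(-153))*8 = -17/2*8 = -68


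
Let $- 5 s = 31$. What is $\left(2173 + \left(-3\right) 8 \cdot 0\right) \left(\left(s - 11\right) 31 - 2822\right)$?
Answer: $- \frac{36454248}{5} \approx -7.2908 \cdot 10^{6}$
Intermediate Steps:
$s = - \frac{31}{5}$ ($s = \left(- \frac{1}{5}\right) 31 = - \frac{31}{5} \approx -6.2$)
$\left(2173 + \left(-3\right) 8 \cdot 0\right) \left(\left(s - 11\right) 31 - 2822\right) = \left(2173 + \left(-3\right) 8 \cdot 0\right) \left(\left(- \frac{31}{5} - 11\right) 31 - 2822\right) = \left(2173 - 0\right) \left(\left(- \frac{86}{5}\right) 31 - 2822\right) = \left(2173 + 0\right) \left(- \frac{2666}{5} - 2822\right) = 2173 \left(- \frac{16776}{5}\right) = - \frac{36454248}{5}$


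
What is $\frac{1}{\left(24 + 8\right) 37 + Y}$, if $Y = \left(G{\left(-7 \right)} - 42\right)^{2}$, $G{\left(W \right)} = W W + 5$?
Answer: $\frac{1}{1328} \approx 0.00075301$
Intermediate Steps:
$G{\left(W \right)} = 5 + W^{2}$ ($G{\left(W \right)} = W^{2} + 5 = 5 + W^{2}$)
$Y = 144$ ($Y = \left(\left(5 + \left(-7\right)^{2}\right) - 42\right)^{2} = \left(\left(5 + 49\right) - 42\right)^{2} = \left(54 - 42\right)^{2} = 12^{2} = 144$)
$\frac{1}{\left(24 + 8\right) 37 + Y} = \frac{1}{\left(24 + 8\right) 37 + 144} = \frac{1}{32 \cdot 37 + 144} = \frac{1}{1184 + 144} = \frac{1}{1328}$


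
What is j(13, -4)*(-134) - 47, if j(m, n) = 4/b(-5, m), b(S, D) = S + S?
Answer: 33/5 ≈ 6.6000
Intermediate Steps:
b(S, D) = 2*S
j(m, n) = -⅖ (j(m, n) = 4/((2*(-5))) = 4/(-10) = 4*(-⅒) = -⅖)
j(13, -4)*(-134) - 47 = -⅖*(-134) - 47 = 268/5 - 47 = 33/5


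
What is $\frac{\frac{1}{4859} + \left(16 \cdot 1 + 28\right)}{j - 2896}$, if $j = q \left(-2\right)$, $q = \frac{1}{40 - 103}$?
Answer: $- \frac{13469211}{886505114} \approx -0.015194$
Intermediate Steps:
$q = - \frac{1}{63}$ ($q = \frac{1}{-63} = - \frac{1}{63} \approx -0.015873$)
$j = \frac{2}{63}$ ($j = \left(- \frac{1}{63}\right) \left(-2\right) = \frac{2}{63} \approx 0.031746$)
$\frac{\frac{1}{4859} + \left(16 \cdot 1 + 28\right)}{j - 2896} = \frac{\frac{1}{4859} + \left(16 \cdot 1 + 28\right)}{\frac{2}{63} - 2896} = \frac{\frac{1}{4859} + \left(16 + 28\right)}{- \frac{182446}{63}} = \left(\frac{1}{4859} + 44\right) \left(- \frac{63}{182446}\right) = \frac{213797}{4859} \left(- \frac{63}{182446}\right) = - \frac{13469211}{886505114}$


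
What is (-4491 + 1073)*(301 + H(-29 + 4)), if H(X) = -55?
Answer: -840828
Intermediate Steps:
(-4491 + 1073)*(301 + H(-29 + 4)) = (-4491 + 1073)*(301 - 55) = -3418*246 = -840828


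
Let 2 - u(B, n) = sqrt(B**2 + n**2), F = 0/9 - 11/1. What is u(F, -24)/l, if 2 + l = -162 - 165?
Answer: -2/329 + sqrt(697)/329 ≈ 0.074166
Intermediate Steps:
F = -11 (F = 0*(1/9) - 11*1 = 0 - 11 = -11)
u(B, n) = 2 - sqrt(B**2 + n**2)
l = -329 (l = -2 + (-162 - 165) = -2 - 327 = -329)
u(F, -24)/l = (2 - sqrt((-11)**2 + (-24)**2))/(-329) = (2 - sqrt(121 + 576))*(-1/329) = (2 - sqrt(697))*(-1/329) = -2/329 + sqrt(697)/329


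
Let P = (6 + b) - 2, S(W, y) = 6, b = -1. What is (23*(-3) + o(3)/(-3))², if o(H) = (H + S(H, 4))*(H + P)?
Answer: 7569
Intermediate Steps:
P = 3 (P = (6 - 1) - 2 = 5 - 2 = 3)
o(H) = (3 + H)*(6 + H) (o(H) = (H + 6)*(H + 3) = (6 + H)*(3 + H) = (3 + H)*(6 + H))
(23*(-3) + o(3)/(-3))² = (23*(-3) + (18 + 3² + 9*3)/(-3))² = (-69 - (18 + 9 + 27)/3)² = (-69 - ⅓*54)² = (-69 - 18)² = (-87)² = 7569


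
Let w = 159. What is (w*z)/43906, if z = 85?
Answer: 13515/43906 ≈ 0.30782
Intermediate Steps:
(w*z)/43906 = (159*85)/43906 = 13515*(1/43906) = 13515/43906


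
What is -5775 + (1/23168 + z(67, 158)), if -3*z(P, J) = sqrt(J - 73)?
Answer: -133795199/23168 - sqrt(85)/3 ≈ -5778.1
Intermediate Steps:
z(P, J) = -sqrt(-73 + J)/3 (z(P, J) = -sqrt(J - 73)/3 = -sqrt(-73 + J)/3)
-5775 + (1/23168 + z(67, 158)) = -5775 + (1/23168 - sqrt(-73 + 158)/3) = -5775 + (1/23168 - sqrt(85)/3) = -133795199/23168 - sqrt(85)/3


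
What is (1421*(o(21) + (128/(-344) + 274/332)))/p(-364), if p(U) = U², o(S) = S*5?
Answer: 21829025/19301152 ≈ 1.1310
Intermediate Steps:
o(S) = 5*S
(1421*(o(21) + (128/(-344) + 274/332)))/p(-364) = (1421*(5*21 + (128/(-344) + 274/332)))/((-364)²) = (1421*(105 + (128*(-1/344) + 274*(1/332))))/132496 = (1421*(105 + (-16/43 + 137/166)))*(1/132496) = (1421*(105 + 3235/7138))*(1/132496) = (1421*(752725/7138))*(1/132496) = (1069622225/7138)*(1/132496) = 21829025/19301152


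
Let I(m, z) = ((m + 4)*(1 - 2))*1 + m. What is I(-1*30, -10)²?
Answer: 16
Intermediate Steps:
I(m, z) = -4 (I(m, z) = ((4 + m)*(-1))*1 + m = (-4 - m)*1 + m = (-4 - m) + m = -4)
I(-1*30, -10)² = (-4)² = 16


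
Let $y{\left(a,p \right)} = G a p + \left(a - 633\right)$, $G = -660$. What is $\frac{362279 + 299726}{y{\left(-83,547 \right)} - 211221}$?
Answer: $\frac{662005}{29752723} \approx 0.02225$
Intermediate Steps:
$y{\left(a,p \right)} = -633 + a - 660 a p$ ($y{\left(a,p \right)} = - 660 a p + \left(a - 633\right) = - 660 a p + \left(-633 + a\right) = -633 + a - 660 a p$)
$\frac{362279 + 299726}{y{\left(-83,547 \right)} - 211221} = \frac{362279 + 299726}{\left(-633 - 83 - \left(-54780\right) 547\right) - 211221} = \frac{662005}{\left(-633 - 83 + 29964660\right) - 211221} = \frac{662005}{29963944 - 211221} = \frac{662005}{29752723}$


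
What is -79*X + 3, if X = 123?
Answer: -9714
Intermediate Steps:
-79*X + 3 = -79*123 + 3 = -9717 + 3 = -9714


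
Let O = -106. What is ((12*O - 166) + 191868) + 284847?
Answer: 475277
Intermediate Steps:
((12*O - 166) + 191868) + 284847 = ((12*(-106) - 166) + 191868) + 284847 = ((-1272 - 166) + 191868) + 284847 = (-1438 + 191868) + 284847 = 190430 + 284847 = 475277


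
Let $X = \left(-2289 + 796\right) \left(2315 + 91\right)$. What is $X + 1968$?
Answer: $-3590190$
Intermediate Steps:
$X = -3592158$ ($X = \left(-1493\right) 2406 = -3592158$)
$X + 1968 = -3592158 + 1968 = -3590190$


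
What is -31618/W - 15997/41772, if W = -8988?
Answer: 98080505/31287228 ≈ 3.1348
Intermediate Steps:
-31618/W - 15997/41772 = -31618/(-8988) - 15997/41772 = -31618*(-1/8988) - 15997*1/41772 = 15809/4494 - 15997/41772 = 98080505/31287228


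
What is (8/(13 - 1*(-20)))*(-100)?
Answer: -800/33 ≈ -24.242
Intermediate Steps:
(8/(13 - 1*(-20)))*(-100) = (8/(13 + 20))*(-100) = (8/33)*(-100) = -800/33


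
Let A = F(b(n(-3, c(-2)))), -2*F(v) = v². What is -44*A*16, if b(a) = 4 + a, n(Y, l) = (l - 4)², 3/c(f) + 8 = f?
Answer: 111276022/625 ≈ 1.7804e+5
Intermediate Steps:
c(f) = 3/(-8 + f)
n(Y, l) = (-4 + l)²
F(v) = -v²/2
A = -5058001/20000 (A = -(4 + (-4 + 3/(-8 - 2))²)²/2 = -(4 + (-4 + 3/(-10))²)²/2 = -(4 + (-4 + 3*(-⅒))²)²/2 = -(4 + (-4 - 3/10)²)²/2 = -(4 + (-43/10)²)²/2 = -(4 + 1849/100)²/2 = -(2249/100)²/2 = -½*5058001/10000 = -5058001/20000 ≈ -252.90)
-44*A*16 = -44*(-5058001/20000)*16 = (55638011/5000)*16 = 111276022/625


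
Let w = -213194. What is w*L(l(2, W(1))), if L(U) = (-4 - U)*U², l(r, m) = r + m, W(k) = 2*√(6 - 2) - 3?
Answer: 13431222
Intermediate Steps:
W(k) = 1 (W(k) = 2*√4 - 3 = 2*2 - 3 = 4 - 3 = 1)
l(r, m) = m + r
L(U) = U²*(-4 - U)
w*L(l(2, W(1))) = -213194*(1 + 2)²*(-4 - (1 + 2)) = -213194*3²*(-4 - 1*3) = -1918746*(-4 - 3) = -1918746*(-7) = -213194*(-63) = 13431222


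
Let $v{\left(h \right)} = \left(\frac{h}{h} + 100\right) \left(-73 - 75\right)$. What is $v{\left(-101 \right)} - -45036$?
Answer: $30088$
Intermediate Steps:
$v{\left(h \right)} = -14948$ ($v{\left(h \right)} = \left(1 + 100\right) \left(-148\right) = 101 \left(-148\right) = -14948$)
$v{\left(-101 \right)} - -45036 = -14948 - -45036 = -14948 + 45036 = 30088$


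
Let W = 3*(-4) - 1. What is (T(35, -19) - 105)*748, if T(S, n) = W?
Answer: -88264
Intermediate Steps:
W = -13 (W = -12 - 1 = -13)
T(S, n) = -13
(T(35, -19) - 105)*748 = (-13 - 105)*748 = -118*748 = -88264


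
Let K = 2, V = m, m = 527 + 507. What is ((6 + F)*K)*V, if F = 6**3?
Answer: 459096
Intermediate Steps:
m = 1034
V = 1034
F = 216
((6 + F)*K)*V = ((6 + 216)*2)*1034 = (222*2)*1034 = 444*1034 = 459096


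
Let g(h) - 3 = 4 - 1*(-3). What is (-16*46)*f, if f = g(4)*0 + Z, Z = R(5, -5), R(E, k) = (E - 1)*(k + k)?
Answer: 29440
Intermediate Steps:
g(h) = 10 (g(h) = 3 + (4 - 1*(-3)) = 3 + (4 + 3) = 3 + 7 = 10)
R(E, k) = 2*k*(-1 + E) (R(E, k) = (-1 + E)*(2*k) = 2*k*(-1 + E))
Z = -40 (Z = 2*(-5)*(-1 + 5) = 2*(-5)*4 = -40)
f = -40 (f = 10*0 - 40 = 0 - 40 = -40)
(-16*46)*f = -16*46*(-40) = -736*(-40) = 29440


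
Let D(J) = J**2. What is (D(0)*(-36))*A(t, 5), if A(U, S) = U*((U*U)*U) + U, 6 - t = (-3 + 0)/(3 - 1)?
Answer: 0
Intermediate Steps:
t = 15/2 (t = 6 - (-3 + 0)/(3 - 1) = 6 - (-3)/2 = 6 - 1*(-3/2) = 6 + 3/2 = 15/2 ≈ 7.5000)
A(U, S) = U + U**4 (A(U, S) = U*(U**2*U) + U = U*U**3 + U = U**4 + U = U + U**4)
(D(0)*(-36))*A(t, 5) = (0**2*(-36))*(15/2 + (15/2)**4) = (0*(-36))*(15/2 + 50625/16) = 0*(50745/16) = 0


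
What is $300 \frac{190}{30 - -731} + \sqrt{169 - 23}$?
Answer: $\frac{57000}{761} + \sqrt{146} \approx 86.984$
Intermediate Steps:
$300 \frac{190}{30 - -731} + \sqrt{169 - 23} = 300 \frac{190}{30 + 731} + \sqrt{169 + \left(-149 + 126\right)} = 300 \cdot \frac{190}{761} + \sqrt{169 - 23} = 300 \cdot 190 \cdot \frac{1}{761} + \sqrt{146} = 300 \cdot \frac{190}{761} + \sqrt{146} = \frac{57000}{761} + \sqrt{146}$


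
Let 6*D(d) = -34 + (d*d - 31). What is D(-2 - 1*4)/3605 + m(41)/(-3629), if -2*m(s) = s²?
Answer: 9037387/39247635 ≈ 0.23027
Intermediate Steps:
D(d) = -65/6 + d²/6 (D(d) = (-34 + (d*d - 31))/6 = (-34 + (d² - 31))/6 = (-34 + (-31 + d²))/6 = (-65 + d²)/6 = -65/6 + d²/6)
m(s) = -s²/2
D(-2 - 1*4)/3605 + m(41)/(-3629) = (-65/6 + (-2 - 1*4)²/6)/3605 - ½*41²/(-3629) = (-65/6 + (-2 - 4)²/6)*(1/3605) - ½*1681*(-1/3629) = (-65/6 + (⅙)*(-6)²)*(1/3605) - 1681/2*(-1/3629) = (-65/6 + (⅙)*36)*(1/3605) + 1681/7258 = (-65/6 + 6)*(1/3605) + 1681/7258 = -29/6*1/3605 + 1681/7258 = -29/21630 + 1681/7258 = 9037387/39247635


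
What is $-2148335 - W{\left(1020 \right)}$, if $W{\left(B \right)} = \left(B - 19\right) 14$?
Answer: $-2162349$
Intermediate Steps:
$W{\left(B \right)} = -266 + 14 B$ ($W{\left(B \right)} = \left(-19 + B\right) 14 = -266 + 14 B$)
$-2148335 - W{\left(1020 \right)} = -2148335 - \left(-266 + 14 \cdot 1020\right) = -2148335 - \left(-266 + 14280\right) = -2148335 - 14014 = -2162349$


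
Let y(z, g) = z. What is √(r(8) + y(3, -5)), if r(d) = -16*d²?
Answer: I*√1021 ≈ 31.953*I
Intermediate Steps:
√(r(8) + y(3, -5)) = √(-16*8² + 3) = √(-16*64 + 3) = √(-1024 + 3) = √(-1021) = I*√1021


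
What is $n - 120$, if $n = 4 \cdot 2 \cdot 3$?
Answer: $-96$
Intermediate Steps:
$n = 24$ ($n = 4 \cdot 6 = 24$)
$n - 120 = 24 - 120 = -96$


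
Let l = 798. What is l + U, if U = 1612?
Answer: 2410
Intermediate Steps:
l + U = 798 + 1612 = 2410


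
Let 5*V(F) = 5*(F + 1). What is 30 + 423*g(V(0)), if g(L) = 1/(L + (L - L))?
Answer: 453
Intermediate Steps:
V(F) = 1 + F (V(F) = (5*(F + 1))/5 = (5*(1 + F))/5 = (5 + 5*F)/5 = 1 + F)
g(L) = 1/L (g(L) = 1/(L + 0) = 1/L)
30 + 423*g(V(0)) = 30 + 423/(1 + 0) = 30 + 423/1 = 30 + 423*1 = 30 + 423 = 453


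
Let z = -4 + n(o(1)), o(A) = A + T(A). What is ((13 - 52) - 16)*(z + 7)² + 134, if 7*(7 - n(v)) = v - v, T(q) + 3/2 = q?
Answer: -5366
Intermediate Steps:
T(q) = -3/2 + q
o(A) = -3/2 + 2*A (o(A) = A + (-3/2 + A) = -3/2 + 2*A)
n(v) = 7 (n(v) = 7 - (v - v)/7 = 7 - ⅐*0 = 7 + 0 = 7)
z = 3 (z = -4 + 7 = 3)
((13 - 52) - 16)*(z + 7)² + 134 = ((13 - 52) - 16)*(3 + 7)² + 134 = (-39 - 16)*10² + 134 = -55*100 + 134 = -5500 + 134 = -5366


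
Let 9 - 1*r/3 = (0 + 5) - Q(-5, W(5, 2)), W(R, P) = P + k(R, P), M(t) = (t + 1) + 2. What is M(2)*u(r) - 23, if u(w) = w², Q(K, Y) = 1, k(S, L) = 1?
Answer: 1102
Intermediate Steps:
M(t) = 3 + t (M(t) = (1 + t) + 2 = 3 + t)
W(R, P) = 1 + P (W(R, P) = P + 1 = 1 + P)
r = 15 (r = 27 - 3*((0 + 5) - 1*1) = 27 - 3*(5 - 1) = 27 - 3*4 = 27 - 12 = 15)
M(2)*u(r) - 23 = (3 + 2)*15² - 23 = 5*225 - 23 = 1125 - 23 = 1102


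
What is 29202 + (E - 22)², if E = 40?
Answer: 29526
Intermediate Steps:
29202 + (E - 22)² = 29202 + (40 - 22)² = 29202 + 18² = 29202 + 324 = 29526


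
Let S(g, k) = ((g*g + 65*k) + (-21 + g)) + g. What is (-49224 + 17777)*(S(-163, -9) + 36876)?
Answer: -1965846311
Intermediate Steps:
S(g, k) = -21 + g**2 + 2*g + 65*k (S(g, k) = ((g**2 + 65*k) + (-21 + g)) + g = (-21 + g + g**2 + 65*k) + g = -21 + g**2 + 2*g + 65*k)
(-49224 + 17777)*(S(-163, -9) + 36876) = (-49224 + 17777)*((-21 + (-163)**2 + 2*(-163) + 65*(-9)) + 36876) = -31447*((-21 + 26569 - 326 - 585) + 36876) = -31447*(25637 + 36876) = -31447*62513 = -1965846311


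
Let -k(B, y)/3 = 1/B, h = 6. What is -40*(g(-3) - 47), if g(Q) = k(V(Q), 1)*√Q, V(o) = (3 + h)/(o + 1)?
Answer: 1880 - 80*I*√3/3 ≈ 1880.0 - 46.188*I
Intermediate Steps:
V(o) = 9/(1 + o) (V(o) = (3 + 6)/(o + 1) = 9/(1 + o))
k(B, y) = -3/B
g(Q) = √Q*(-⅓ - Q/3) (g(Q) = (-(⅓ + Q/3))*√Q = (-3*(⅑ + Q/9))*√Q = (-⅓ - Q/3)*√Q = √Q*(-⅓ - Q/3))
-40*(g(-3) - 47) = -40*(√(-3)*(-1 - 1*(-3))/3 - 47) = -40*((I*√3)*(-1 + 3)/3 - 47) = -40*((⅓)*(I*√3)*2 - 47) = -40*(2*I*√3/3 - 47) = -40*(-47 + 2*I*√3/3) = 1880 - 80*I*√3/3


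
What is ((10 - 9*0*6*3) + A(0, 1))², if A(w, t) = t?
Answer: 121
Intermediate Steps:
((10 - 9*0*6*3) + A(0, 1))² = ((10 - 9*0*6*3) + 1)² = ((10 - 0*3) + 1)² = ((10 - 9*0) + 1)² = ((10 + 0) + 1)² = (10 + 1)² = 11² = 121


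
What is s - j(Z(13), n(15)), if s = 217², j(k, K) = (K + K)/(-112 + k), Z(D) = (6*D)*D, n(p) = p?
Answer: 21237124/451 ≈ 47089.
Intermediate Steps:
Z(D) = 6*D²
j(k, K) = 2*K/(-112 + k) (j(k, K) = (2*K)/(-112 + k) = 2*K/(-112 + k))
s = 47089
s - j(Z(13), n(15)) = 47089 - 2*15/(-112 + 6*13²) = 47089 - 2*15/(-112 + 6*169) = 47089 - 2*15/(-112 + 1014) = 47089 - 2*15/902 = 47089 - 1*15/451 = 47089 - 15/451 = 21237124/451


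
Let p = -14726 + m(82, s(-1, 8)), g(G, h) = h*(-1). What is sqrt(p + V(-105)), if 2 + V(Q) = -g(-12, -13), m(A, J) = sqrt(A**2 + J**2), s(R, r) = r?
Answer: sqrt(-14741 + 2*sqrt(1697)) ≈ 121.07*I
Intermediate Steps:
g(G, h) = -h
V(Q) = -15 (V(Q) = -2 - (-1)*(-13) = -2 - 1*13 = -2 - 13 = -15)
p = -14726 + 2*sqrt(1697) (p = -14726 + sqrt(82**2 + 8**2) = -14726 + sqrt(6724 + 64) = -14726 + sqrt(6788) = -14726 + 2*sqrt(1697) ≈ -14644.)
sqrt(p + V(-105)) = sqrt((-14726 + 2*sqrt(1697)) - 15) = sqrt(-14741 + 2*sqrt(1697))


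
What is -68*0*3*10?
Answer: 0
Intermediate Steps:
-68*0*3*10 = -0*10 = -68*0 = 0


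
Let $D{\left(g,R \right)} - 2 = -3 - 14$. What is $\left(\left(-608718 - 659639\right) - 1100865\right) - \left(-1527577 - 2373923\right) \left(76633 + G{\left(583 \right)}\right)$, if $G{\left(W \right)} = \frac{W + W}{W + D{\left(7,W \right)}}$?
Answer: $\frac{21228239543363}{71} \approx 2.9899 \cdot 10^{11}$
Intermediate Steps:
$D{\left(g,R \right)} = -15$ ($D{\left(g,R \right)} = 2 - 17 = -15$)
$G{\left(W \right)} = \frac{2 W}{-15 + W}$ ($G{\left(W \right)} = \frac{W + W}{W - 15} = \frac{2 W}{-15 + W}$)
$\left(\left(-608718 - 659639\right) - 1100865\right) - \left(-1527577 - 2373923\right) \left(76633 + G{\left(583 \right)}\right) = \left(\left(-608718 - 659639\right) - 1100865\right) - \left(-1527577 - 2373923\right) \left(76633 + 2 \cdot 583 \frac{1}{-15 + 583}\right) = \left(-1268357 - 1100865\right) - - 3901500 \left(76633 + 2 \cdot 583 \cdot \frac{1}{568}\right) = -2369222 - - 3901500 \left(76633 + 2 \cdot 583 \cdot \frac{1}{568}\right) = -2369222 - - 3901500 \left(76633 + \frac{583}{284}\right) = -2369222 - \left(-3901500\right) \frac{21764355}{284} = -2369222 - - \frac{21228407758125}{71} = -2369222 + \frac{21228407758125}{71} = \frac{21228239543363}{71}$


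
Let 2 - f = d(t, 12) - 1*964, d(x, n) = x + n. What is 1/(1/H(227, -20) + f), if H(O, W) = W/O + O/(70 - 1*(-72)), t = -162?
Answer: 48689/54369158 ≈ 0.00089553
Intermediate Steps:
d(x, n) = n + x
H(O, W) = O/142 + W/O (H(O, W) = W/O + O/(70 + 72) = W/O + O/142 = O/142 + W/O)
f = 1116 (f = 2 - ((12 - 162) - 1*964) = 2 - (-150 - 964) = 2 - 1*(-1114) = 2 + 1114 = 1116)
1/(1/H(227, -20) + f) = 1/(1/((1/142)*227 - 20/227) + 1116) = 1/(1/(227/142 - 20*1/227) + 1116) = 1/(1/(227/142 - 20/227) + 1116) = 1/(1/(48689/32234) + 1116) = 1/(32234/48689 + 1116) = 1/(54369158/48689) = 48689/54369158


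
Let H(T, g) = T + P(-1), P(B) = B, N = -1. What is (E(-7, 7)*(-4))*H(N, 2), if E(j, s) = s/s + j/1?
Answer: -48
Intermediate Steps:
E(j, s) = 1 + j (E(j, s) = 1 + j*1 = 1 + j)
H(T, g) = -1 + T (H(T, g) = T - 1 = -1 + T)
(E(-7, 7)*(-4))*H(N, 2) = ((1 - 7)*(-4))*(-1 - 1) = -6*(-4)*(-2) = 24*(-2) = -48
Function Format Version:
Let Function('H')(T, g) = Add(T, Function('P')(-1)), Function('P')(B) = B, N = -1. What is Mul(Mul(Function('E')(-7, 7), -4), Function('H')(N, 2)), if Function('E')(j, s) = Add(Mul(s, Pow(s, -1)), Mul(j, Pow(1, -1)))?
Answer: -48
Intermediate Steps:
Function('E')(j, s) = Add(1, j) (Function('E')(j, s) = Add(1, Mul(j, 1)) = Add(1, j))
Function('H')(T, g) = Add(-1, T) (Function('H')(T, g) = Add(T, -1) = Add(-1, T))
Mul(Mul(Function('E')(-7, 7), -4), Function('H')(N, 2)) = Mul(Mul(Add(1, -7), -4), Add(-1, -1)) = Mul(Mul(-6, -4), -2) = Mul(24, -2) = -48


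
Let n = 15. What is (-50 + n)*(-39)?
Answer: 1365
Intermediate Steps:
(-50 + n)*(-39) = (-50 + 15)*(-39) = -35*(-39) = 1365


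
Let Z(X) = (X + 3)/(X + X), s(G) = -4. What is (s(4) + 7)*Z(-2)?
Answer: -3/4 ≈ -0.75000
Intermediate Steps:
Z(X) = (3 + X)/(2*X) (Z(X) = (3 + X)/((2*X)) = (3 + X)*(1/(2*X)) = (3 + X)/(2*X))
(s(4) + 7)*Z(-2) = (-4 + 7)*((1/2)*(3 - 2)/(-2)) = 3*((1/2)*(-1/2)*1) = 3*(-1/4) = -3/4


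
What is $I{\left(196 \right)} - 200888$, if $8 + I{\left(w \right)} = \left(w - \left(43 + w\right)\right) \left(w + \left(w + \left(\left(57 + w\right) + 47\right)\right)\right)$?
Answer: $-230652$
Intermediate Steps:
$I{\left(w \right)} = -4480 - 129 w$ ($I{\left(w \right)} = -8 + \left(w - \left(43 + w\right)\right) \left(w + \left(w + \left(\left(57 + w\right) + 47\right)\right)\right) = -8 - 43 \left(w + \left(w + \left(104 + w\right)\right)\right) = -8 - 43 \left(w + \left(104 + 2 w\right)\right) = -8 - 43 \left(104 + 3 w\right) = -8 - \left(4472 + 129 w\right) = -4480 - 129 w$)
$I{\left(196 \right)} - 200888 = \left(-4480 - 25284\right) - 200888 = -29764 - 200888 = -230652$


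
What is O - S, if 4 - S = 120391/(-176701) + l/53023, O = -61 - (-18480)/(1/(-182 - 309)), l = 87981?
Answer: -85013877860896947/9369217123 ≈ -9.0737e+6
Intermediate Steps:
O = -9073741 (O = -61 - (-18480)/(1/(-491)) = -61 - (-18480)/(-1/491) = -61 - (-18480)*(-491) = -61 - 231*39280 = -61 - 9073680 = -9073741)
S = 28314029804/9369217123 (S = 4 - (120391/(-176701) + 87981/53023) = 4 - (120391*(-1/176701) + 87981*(1/53023)) = 4 - (-120391/176701 + 87981/53023) = 4 - 1*9162838688/9369217123 = 4 - 9162838688/9369217123 = 28314029804/9369217123 ≈ 3.0220)
O - S = -9073741 - 1*28314029804/9369217123 = -9073741 - 28314029804/9369217123 = -85013877860896947/9369217123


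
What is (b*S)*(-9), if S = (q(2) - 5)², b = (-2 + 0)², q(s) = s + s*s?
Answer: -36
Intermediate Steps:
q(s) = s + s²
b = 4 (b = (-2)² = 4)
S = 1 (S = (2*(1 + 2) - 5)² = (2*3 - 5)² = (6 - 5)² = 1² = 1)
(b*S)*(-9) = (4*1)*(-9) = 4*(-9) = -36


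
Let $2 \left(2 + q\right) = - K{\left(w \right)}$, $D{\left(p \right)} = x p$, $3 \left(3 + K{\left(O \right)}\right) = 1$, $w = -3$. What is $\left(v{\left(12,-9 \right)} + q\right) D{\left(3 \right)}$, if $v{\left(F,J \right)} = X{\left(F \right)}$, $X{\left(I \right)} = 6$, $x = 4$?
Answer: $64$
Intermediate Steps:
$K{\left(O \right)} = - \frac{8}{3}$ ($K{\left(O \right)} = -3 + \frac{1}{3} \cdot 1 = -3 + \frac{1}{3} = - \frac{8}{3}$)
$D{\left(p \right)} = 4 p$
$v{\left(F,J \right)} = 6$
$q = - \frac{2}{3}$ ($q = -2 + \frac{\left(-1\right) \left(- \frac{8}{3}\right)}{2} = -2 + \frac{1}{2} \cdot \frac{8}{3} = -2 + \frac{4}{3} = - \frac{2}{3} \approx -0.66667$)
$\left(v{\left(12,-9 \right)} + q\right) D{\left(3 \right)} = \left(6 - \frac{2}{3}\right) 4 \cdot 3 = \frac{16}{3} \cdot 12 = 64$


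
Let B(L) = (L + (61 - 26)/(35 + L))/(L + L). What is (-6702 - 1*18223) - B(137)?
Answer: -1174688999/47128 ≈ -24926.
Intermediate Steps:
B(L) = (L + 35/(35 + L))/(2*L) (B(L) = (L + 35/(35 + L))/((2*L)) = (L + 35/(35 + L))*(1/(2*L)) = (L + 35/(35 + L))/(2*L))
(-6702 - 1*18223) - B(137) = (-6702 - 1*18223) - (35 + 137² + 35*137)/(2*137*(35 + 137)) = (-6702 - 18223) - (35 + 18769 + 4795)/(2*137*172) = -24925 - 23599/(2*137*172) = -24925 - 1*23599/47128 = -24925 - 23599/47128 = -1174688999/47128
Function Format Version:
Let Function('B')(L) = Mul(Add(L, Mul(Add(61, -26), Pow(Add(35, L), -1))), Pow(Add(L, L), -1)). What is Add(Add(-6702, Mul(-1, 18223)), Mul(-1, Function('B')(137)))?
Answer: Rational(-1174688999, 47128) ≈ -24926.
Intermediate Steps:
Function('B')(L) = Mul(Rational(1, 2), Pow(L, -1), Add(L, Mul(35, Pow(Add(35, L), -1)))) (Function('B')(L) = Mul(Add(L, Mul(35, Pow(Add(35, L), -1))), Pow(Mul(2, L), -1)) = Mul(Add(L, Mul(35, Pow(Add(35, L), -1))), Mul(Rational(1, 2), Pow(L, -1))) = Mul(Rational(1, 2), Pow(L, -1), Add(L, Mul(35, Pow(Add(35, L), -1)))))
Add(Add(-6702, Mul(-1, 18223)), Mul(-1, Function('B')(137))) = Add(Add(-6702, Mul(-1, 18223)), Mul(-1, Mul(Rational(1, 2), Pow(137, -1), Pow(Add(35, 137), -1), Add(35, Pow(137, 2), Mul(35, 137))))) = Add(Add(-6702, -18223), Mul(-1, Mul(Rational(1, 2), Rational(1, 137), Pow(172, -1), Add(35, 18769, 4795)))) = Add(-24925, Mul(-1, Mul(Rational(1, 2), Rational(1, 137), Rational(1, 172), 23599))) = Add(-24925, Mul(-1, Rational(23599, 47128))) = Add(-24925, Rational(-23599, 47128)) = Rational(-1174688999, 47128)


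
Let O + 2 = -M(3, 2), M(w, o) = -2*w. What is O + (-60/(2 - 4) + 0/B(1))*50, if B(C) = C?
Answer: 1504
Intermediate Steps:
O = 4 (O = -2 - (-2)*3 = -2 - 1*(-6) = -2 + 6 = 4)
O + (-60/(2 - 4) + 0/B(1))*50 = 4 + (-60/(2 - 4) + 0/1)*50 = 4 + (-60/(-2) + 0*1)*50 = 4 + (-60*(-½) + 0)*50 = 4 + (30 + 0)*50 = 4 + 30*50 = 4 + 1500 = 1504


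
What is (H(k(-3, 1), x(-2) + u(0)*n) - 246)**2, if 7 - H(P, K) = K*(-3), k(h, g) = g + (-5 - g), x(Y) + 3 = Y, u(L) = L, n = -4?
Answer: 64516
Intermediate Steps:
x(Y) = -3 + Y
k(h, g) = -5
H(P, K) = 7 + 3*K (H(P, K) = 7 - K*(-3) = 7 - (-3)*K = 7 + 3*K)
(H(k(-3, 1), x(-2) + u(0)*n) - 246)**2 = ((7 + 3*((-3 - 2) + 0*(-4))) - 246)**2 = ((7 + 3*(-5 + 0)) - 246)**2 = ((7 + 3*(-5)) - 246)**2 = ((7 - 15) - 246)**2 = (-8 - 246)**2 = (-254)**2 = 64516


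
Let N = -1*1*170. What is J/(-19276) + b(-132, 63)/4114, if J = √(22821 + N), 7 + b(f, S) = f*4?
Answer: -535/4114 - √22651/19276 ≈ -0.13785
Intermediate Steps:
N = -170 (N = -1*170 = -170)
b(f, S) = -7 + 4*f (b(f, S) = -7 + f*4 = -7 + 4*f)
J = √22651 (J = √(22821 - 170) = √22651 ≈ 150.50)
J/(-19276) + b(-132, 63)/4114 = √22651/(-19276) + (-7 + 4*(-132))/4114 = √22651*(-1/19276) + (-7 - 528)*(1/4114) = -√22651/19276 - 535*1/4114 = -√22651/19276 - 535/4114 = -535/4114 - √22651/19276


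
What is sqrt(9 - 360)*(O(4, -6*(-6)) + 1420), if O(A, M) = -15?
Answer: 4215*I*sqrt(39) ≈ 26323.0*I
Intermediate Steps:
sqrt(9 - 360)*(O(4, -6*(-6)) + 1420) = sqrt(9 - 360)*(-15 + 1420) = sqrt(-351)*1405 = (3*I*sqrt(39))*1405 = 4215*I*sqrt(39)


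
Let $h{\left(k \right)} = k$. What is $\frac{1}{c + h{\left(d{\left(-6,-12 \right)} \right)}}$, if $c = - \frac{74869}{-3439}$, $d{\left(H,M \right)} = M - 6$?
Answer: $\frac{3439}{12967} \approx 0.26521$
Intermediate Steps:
$d{\left(H,M \right)} = -6 + M$
$c = \frac{74869}{3439}$ ($c = \left(-74869\right) \left(- \frac{1}{3439}\right) = \frac{74869}{3439} \approx 21.771$)
$\frac{1}{c + h{\left(d{\left(-6,-12 \right)} \right)}} = \frac{1}{\frac{74869}{3439} - 18} = \frac{1}{\frac{12967}{3439}} = \frac{3439}{12967}$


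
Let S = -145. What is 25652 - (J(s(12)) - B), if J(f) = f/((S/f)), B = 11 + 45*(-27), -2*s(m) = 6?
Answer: 3544969/145 ≈ 24448.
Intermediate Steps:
s(m) = -3 (s(m) = -1/2*6 = -3)
B = -1204 (B = 11 - 1215 = -1204)
J(f) = -f**2/145 (J(f) = f/((-145/f)) = f*(-f/145) = -f**2/145)
25652 - (J(s(12)) - B) = 25652 - (-1/145*(-3)**2 - 1*(-1204)) = 25652 - (-1/145*9 + 1204) = 25652 - (-9/145 + 1204) = 25652 - 1*174571/145 = 25652 - 174571/145 = 3544969/145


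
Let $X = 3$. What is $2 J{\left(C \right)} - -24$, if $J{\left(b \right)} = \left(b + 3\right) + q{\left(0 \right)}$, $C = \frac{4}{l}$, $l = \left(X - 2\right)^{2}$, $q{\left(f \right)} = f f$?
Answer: $38$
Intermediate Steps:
$q{\left(f \right)} = f^{2}$
$l = 1$ ($l = \left(3 - 2\right)^{2} = 1^{2} = 1$)
$C = 4$ ($C = \frac{4}{1} = 4 \cdot 1 = 4$)
$J{\left(b \right)} = 3 + b$ ($J{\left(b \right)} = \left(b + 3\right) + 0^{2} = \left(3 + b\right) + 0 = 3 + b$)
$2 J{\left(C \right)} - -24 = 2 \left(3 + 4\right) - -24 = 2 \cdot 7 + 24 = 14 + 24 = 38$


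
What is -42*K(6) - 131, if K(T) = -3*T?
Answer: 625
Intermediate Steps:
-42*K(6) - 131 = -(-126)*6 - 131 = -42*(-18) - 131 = 756 - 131 = 625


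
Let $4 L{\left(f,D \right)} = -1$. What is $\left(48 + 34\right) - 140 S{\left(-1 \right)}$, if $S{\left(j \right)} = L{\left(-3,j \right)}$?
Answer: $117$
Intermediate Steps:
$L{\left(f,D \right)} = - \frac{1}{4}$ ($L{\left(f,D \right)} = \frac{1}{4} \left(-1\right) = - \frac{1}{4}$)
$S{\left(j \right)} = - \frac{1}{4}$
$\left(48 + 34\right) - 140 S{\left(-1 \right)} = \left(48 + 34\right) - -35 = 82 + 35 = 117$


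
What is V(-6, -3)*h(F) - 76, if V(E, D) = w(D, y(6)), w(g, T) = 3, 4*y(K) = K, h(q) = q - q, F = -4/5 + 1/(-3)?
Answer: -76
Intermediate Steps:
F = -17/15 (F = -4*⅕ + 1*(-⅓) = -⅘ - ⅓ = -17/15 ≈ -1.1333)
h(q) = 0
y(K) = K/4
V(E, D) = 3
V(-6, -3)*h(F) - 76 = 3*0 - 76 = 0 - 76 = -76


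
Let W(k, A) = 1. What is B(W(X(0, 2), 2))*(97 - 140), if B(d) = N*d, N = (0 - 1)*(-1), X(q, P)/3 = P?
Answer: -43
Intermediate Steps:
X(q, P) = 3*P
N = 1 (N = -1*(-1) = 1)
B(d) = d (B(d) = 1*d = d)
B(W(X(0, 2), 2))*(97 - 140) = 1*(97 - 140) = 1*(-43) = -43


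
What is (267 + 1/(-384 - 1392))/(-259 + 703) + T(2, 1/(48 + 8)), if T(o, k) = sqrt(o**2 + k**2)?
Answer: 474191/788544 + sqrt(12545)/56 ≈ 2.6014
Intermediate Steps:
T(o, k) = sqrt(k**2 + o**2)
(267 + 1/(-384 - 1392))/(-259 + 703) + T(2, 1/(48 + 8)) = (267 + 1/(-384 - 1392))/(-259 + 703) + sqrt((1/(48 + 8))**2 + 2**2) = (267 + 1/(-1776))/444 + sqrt((1/56)**2 + 4) = (267 - 1/1776)*(1/444) + sqrt((1/56)**2 + 4) = (474191/1776)*(1/444) + sqrt(1/3136 + 4) = 474191/788544 + sqrt(12545/3136) = 474191/788544 + sqrt(12545)/56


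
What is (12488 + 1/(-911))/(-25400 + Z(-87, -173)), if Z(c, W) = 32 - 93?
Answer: -1264063/2577219 ≈ -0.49048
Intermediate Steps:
Z(c, W) = -61
(12488 + 1/(-911))/(-25400 + Z(-87, -173)) = (12488 + 1/(-911))/(-25400 - 61) = (12488 - 1/911)/(-25461) = (11376567/911)*(-1/25461) = -1264063/2577219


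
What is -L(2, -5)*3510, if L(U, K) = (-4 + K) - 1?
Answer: 35100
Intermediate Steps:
L(U, K) = -5 + K
-L(2, -5)*3510 = -(-5 - 5)*3510 = -(-10)*3510 = -1*(-35100) = 35100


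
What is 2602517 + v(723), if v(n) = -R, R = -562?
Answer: 2603079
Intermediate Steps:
v(n) = 562 (v(n) = -1*(-562) = 562)
2602517 + v(723) = 2602517 + 562 = 2603079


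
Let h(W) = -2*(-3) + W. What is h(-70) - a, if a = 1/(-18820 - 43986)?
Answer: -4019583/62806 ≈ -64.000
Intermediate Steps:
a = -1/62806 (a = 1/(-62806) = -1/62806 ≈ -1.5922e-5)
h(W) = 6 + W
h(-70) - a = (6 - 70) - 1*(-1/62806) = -64 + 1/62806 = -4019583/62806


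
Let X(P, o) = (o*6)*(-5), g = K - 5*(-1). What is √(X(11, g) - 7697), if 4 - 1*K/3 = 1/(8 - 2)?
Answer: 64*I*√2 ≈ 90.51*I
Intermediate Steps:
K = 23/2 (K = 12 - 3/(8 - 2) = 12 - 3/6 = 12 - 3*⅙ = 12 - ½ = 23/2 ≈ 11.500)
g = 33/2 (g = 23/2 - 5*(-1) = 23/2 + 5 = 33/2 ≈ 16.500)
X(P, o) = -30*o (X(P, o) = (6*o)*(-5) = -30*o)
√(X(11, g) - 7697) = √(-30*33/2 - 7697) = √(-495 - 7697) = √(-8192) = 64*I*√2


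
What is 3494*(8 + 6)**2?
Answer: 684824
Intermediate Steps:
3494*(8 + 6)**2 = 3494*14**2 = 3494*196 = 684824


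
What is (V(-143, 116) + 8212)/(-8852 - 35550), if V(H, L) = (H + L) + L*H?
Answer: 8403/44402 ≈ 0.18925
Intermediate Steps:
V(H, L) = H + L + H*L (V(H, L) = (H + L) + H*L = H + L + H*L)
(V(-143, 116) + 8212)/(-8852 - 35550) = ((-143 + 116 - 143*116) + 8212)/(-8852 - 35550) = ((-143 + 116 - 16588) + 8212)/(-44402) = (-16615 + 8212)*(-1/44402) = -8403*(-1/44402) = 8403/44402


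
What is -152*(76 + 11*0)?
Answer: -11552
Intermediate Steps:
-152*(76 + 11*0) = -152*(76 + 0) = -152*76 = -11552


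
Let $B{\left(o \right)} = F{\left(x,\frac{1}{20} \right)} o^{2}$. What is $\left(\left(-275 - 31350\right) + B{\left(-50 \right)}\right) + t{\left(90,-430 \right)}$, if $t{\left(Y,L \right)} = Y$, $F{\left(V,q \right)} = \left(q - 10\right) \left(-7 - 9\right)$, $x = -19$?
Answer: $366465$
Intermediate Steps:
$F{\left(V,q \right)} = 160 - 16 q$ ($F{\left(V,q \right)} = \left(-10 + q\right) \left(-16\right) = 160 - 16 q$)
$B{\left(o \right)} = \frac{796 o^{2}}{5}$ ($B{\left(o \right)} = \left(160 - \frac{16}{20}\right) o^{2} = \left(160 - \frac{4}{5}\right) o^{2} = \frac{796 o^{2}}{5}$)
$\left(\left(-275 - 31350\right) + B{\left(-50 \right)}\right) + t{\left(90,-430 \right)} = \left(\left(-275 - 31350\right) + \frac{796 \left(-50\right)^{2}}{5}\right) + 90 = \left(\left(-275 - 31350\right) + \frac{796}{5} \cdot 2500\right) + 90 = \left(-31625 + 398000\right) + 90 = 366375 + 90 = 366465$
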